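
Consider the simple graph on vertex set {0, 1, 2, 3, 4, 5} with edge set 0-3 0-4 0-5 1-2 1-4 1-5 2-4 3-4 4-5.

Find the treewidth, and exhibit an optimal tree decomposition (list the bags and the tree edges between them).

The largest bag has 3 vertices, giving width 2; this decomposition certifies tw(G) ≤ 2. On the other hand G contains the 3-clique {0, 3, 4}. A clique must lie in a single bag of any decomposition, so no decomposition can have width below 2. Hence tw(G) = 2 exactly.

Treewidth 2.
One such decomposition:
Bags: B1 = {1, 4, 5}  B2 = {0, 4, 5}  B3 = {1, 2, 4}  B4 = {0, 3, 4}
Tree: B1–B2, B1–B3, B2–B4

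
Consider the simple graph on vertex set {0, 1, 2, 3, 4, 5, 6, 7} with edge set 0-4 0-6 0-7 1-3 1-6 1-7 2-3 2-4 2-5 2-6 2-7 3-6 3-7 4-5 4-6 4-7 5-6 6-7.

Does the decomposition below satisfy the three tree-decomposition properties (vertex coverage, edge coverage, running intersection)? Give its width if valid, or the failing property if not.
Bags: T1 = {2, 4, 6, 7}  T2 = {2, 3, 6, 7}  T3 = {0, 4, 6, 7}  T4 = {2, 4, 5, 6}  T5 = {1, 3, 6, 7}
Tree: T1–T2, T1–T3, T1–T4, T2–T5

Yes; width 3.

Checking the three conditions: (i) the bags cover all of {0, 1, 2, 3, 4, 5, 6, 7}; (ii) for each edge, some bag contains both endpoints; (iii) the bags containing any fixed vertex form a subtree. All hold, so the decomposition is valid with width 4 − 1 = 3.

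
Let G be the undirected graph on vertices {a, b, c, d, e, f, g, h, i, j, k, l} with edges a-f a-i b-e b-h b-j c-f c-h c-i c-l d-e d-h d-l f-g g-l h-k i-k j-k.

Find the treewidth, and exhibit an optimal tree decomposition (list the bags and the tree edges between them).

Each bag holds 4 vertices, so the decomposition has width 3, which upper-bounds the treewidth. For the lower bound: the 4 vertex sets {a,f,g}, {l}, {c}, {d,h,i,k} are disjoint, each induces a connected subgraph, and every pair is joined by at least one edge of G. Contracting each set to a single vertex therefore yields K_{4} as a minor, and since treewidth is minor-monotone, tw(G) ≥ tw(K_{4}) = 3. The upper and lower bounds meet at 3, so that is the treewidth.

Treewidth 3.
Bags: B1 = {a, f, g, l}  B2 = {a, c, f, l}  B3 = {a, c, i, l}  B4 = {c, d, i, l}  B5 = {c, d, h, i}  B6 = {d, h, i, k}  B7 = {d, e, h, k}  B8 = {b, e, h, k}  B9 = {b, e, j, k}
Tree: B1–B2, B2–B3, B3–B4, B4–B5, B5–B6, B6–B7, B7–B8, B8–B9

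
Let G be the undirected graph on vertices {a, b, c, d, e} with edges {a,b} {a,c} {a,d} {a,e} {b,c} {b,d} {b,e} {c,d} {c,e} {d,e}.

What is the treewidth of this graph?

A width-4 tree decomposition is:
Bags: B1 = {a, b, c, d, e}
Tree: (single bag)
With just one bag of size 5, the width is 5 − 1 = 4, so tw(G) ≤ 4. Conversely, {a, b, c, d, e} is a clique of size 5, and the vertices of any clique must share a bag in every tree decomposition; so some bag has ≥ 5 vertices and tw(G) ≥ 4. The upper and lower bounds meet at 4, so that is the treewidth.

4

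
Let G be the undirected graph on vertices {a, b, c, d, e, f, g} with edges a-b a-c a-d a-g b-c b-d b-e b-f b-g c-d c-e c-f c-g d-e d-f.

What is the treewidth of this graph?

A width-3 tree decomposition is:
Bags: B1 = {b, c, d, e}  B2 = {a, b, c, d}  B3 = {a, b, c, g}  B4 = {b, c, d, f}
Tree: B1–B2, B2–B3, B2–B4
Each bag holds 4 vertices, so the decomposition has width 3, which upper-bounds the treewidth. On the other hand G contains the 4-clique {b, c, d, e}. A clique must lie in a single bag of any decomposition, so no decomposition can have width below 3. The upper and lower bounds meet at 3, so that is the treewidth.

3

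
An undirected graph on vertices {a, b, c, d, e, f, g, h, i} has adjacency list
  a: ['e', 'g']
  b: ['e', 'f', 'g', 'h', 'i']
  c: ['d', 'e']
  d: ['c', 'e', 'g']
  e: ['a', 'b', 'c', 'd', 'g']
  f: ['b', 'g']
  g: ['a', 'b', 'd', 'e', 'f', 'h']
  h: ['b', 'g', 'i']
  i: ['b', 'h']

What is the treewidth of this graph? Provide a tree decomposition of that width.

Treewidth 2.
Bags: B1 = {b, e, g}  B2 = {b, g, h}  B3 = {d, e, g}  B4 = {b, f, g}  B5 = {b, h, i}  B6 = {a, e, g}  B7 = {c, d, e}
Tree: B1–B2, B1–B3, B1–B4, B2–B5, B1–B6, B3–B7

Each bag holds 3 vertices, so the decomposition has width 2, which upper-bounds the treewidth. For the lower bound, the 3 vertices {d, e, g} are pairwise adjacent, and any tree decomposition puts a clique entirely inside one bag — forcing width ≥ 2. Therefore the treewidth is 2.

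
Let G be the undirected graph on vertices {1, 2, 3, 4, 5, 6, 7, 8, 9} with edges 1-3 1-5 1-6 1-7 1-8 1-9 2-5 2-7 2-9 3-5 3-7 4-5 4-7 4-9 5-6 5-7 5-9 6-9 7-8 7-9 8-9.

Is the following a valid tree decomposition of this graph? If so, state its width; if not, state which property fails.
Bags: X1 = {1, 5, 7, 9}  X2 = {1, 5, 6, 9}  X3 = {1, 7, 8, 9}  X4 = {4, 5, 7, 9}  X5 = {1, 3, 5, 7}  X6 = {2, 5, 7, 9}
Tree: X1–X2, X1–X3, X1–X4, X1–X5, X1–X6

Vertex coverage: the bags together contain {1, 2, 3, 4, 5, 6, 7, 8, 9}, the full vertex set. Edge coverage: each edge of G has both endpoints in at least one bag. Running intersection: for every vertex, the bags containing it form a connected subtree. All three properties hold, so this is a valid tree decomposition of width max|bag| − 1 = 3, and hence tw(G) ≤ 3.

Yes; width 3.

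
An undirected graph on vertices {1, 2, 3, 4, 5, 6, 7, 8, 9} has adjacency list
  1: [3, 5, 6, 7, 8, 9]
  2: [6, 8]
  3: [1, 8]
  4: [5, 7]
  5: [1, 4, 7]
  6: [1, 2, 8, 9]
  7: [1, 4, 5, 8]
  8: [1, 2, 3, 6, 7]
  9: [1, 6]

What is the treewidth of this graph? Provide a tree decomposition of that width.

Every bag has size at most 3, so the width is 3 − 1 = 2 and tw(G) ≤ 2. On the other hand G contains the 3-clique {1, 3, 8}. A clique must lie in a single bag of any decomposition, so no decomposition can have width below 2. Therefore the treewidth is 2.

Treewidth 2.
One optimal decomposition is:
Bags: B1 = {1, 6, 8}  B2 = {1, 6, 9}  B3 = {2, 6, 8}  B4 = {1, 7, 8}  B5 = {1, 3, 8}  B6 = {1, 5, 7}  B7 = {4, 5, 7}
Tree: B1–B2, B1–B3, B1–B4, B4–B5, B4–B6, B6–B7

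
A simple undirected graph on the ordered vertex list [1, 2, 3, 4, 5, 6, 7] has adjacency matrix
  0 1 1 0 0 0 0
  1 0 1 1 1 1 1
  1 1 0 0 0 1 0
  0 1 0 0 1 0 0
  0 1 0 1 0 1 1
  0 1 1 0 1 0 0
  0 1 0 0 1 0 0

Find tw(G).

2

A width-2 tree decomposition is:
Bags: B1 = {2, 5, 6}  B2 = {2, 4, 5}  B3 = {2, 3, 6}  B4 = {1, 2, 3}  B5 = {2, 5, 7}
Tree: B1–B2, B1–B3, B3–B4, B2–B5
Each bag holds 3 vertices, so the decomposition has width 2, which upper-bounds the treewidth. For the lower bound, the 3 vertices {1, 2, 3} are pairwise adjacent, and any tree decomposition puts a clique entirely inside one bag — forcing width ≥ 2. Therefore the treewidth is 2.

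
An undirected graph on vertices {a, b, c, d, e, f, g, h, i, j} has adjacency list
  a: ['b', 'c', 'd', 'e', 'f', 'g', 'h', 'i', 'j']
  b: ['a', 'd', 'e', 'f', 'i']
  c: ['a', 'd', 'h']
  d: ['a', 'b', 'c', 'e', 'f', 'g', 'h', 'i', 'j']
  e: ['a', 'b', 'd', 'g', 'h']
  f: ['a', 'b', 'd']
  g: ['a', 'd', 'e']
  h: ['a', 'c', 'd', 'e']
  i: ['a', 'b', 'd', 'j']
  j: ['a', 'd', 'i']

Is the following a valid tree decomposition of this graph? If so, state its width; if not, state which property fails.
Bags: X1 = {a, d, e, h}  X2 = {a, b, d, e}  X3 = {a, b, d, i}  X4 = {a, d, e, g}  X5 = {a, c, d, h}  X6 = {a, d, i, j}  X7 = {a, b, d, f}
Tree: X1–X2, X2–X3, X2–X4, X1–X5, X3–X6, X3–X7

Vertex coverage: the bags together contain {a, b, c, d, e, f, g, h, i, j}, the full vertex set. Edge coverage: each edge of G has both endpoints in at least one bag. Running intersection: for every vertex, the bags containing it form a connected subtree. All three properties hold, so this is a valid tree decomposition of width max|bag| − 1 = 3, and hence tw(G) ≤ 3.

Yes; width 3.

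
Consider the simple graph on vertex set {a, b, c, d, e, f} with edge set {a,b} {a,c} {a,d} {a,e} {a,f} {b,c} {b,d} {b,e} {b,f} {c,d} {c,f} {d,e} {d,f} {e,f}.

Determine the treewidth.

A width-4 tree decomposition is:
Bags: B1 = {a, b, c, d, f}  B2 = {a, b, d, e, f}
Tree: B1–B2
Each bag holds 5 vertices, so the decomposition has width 4, which upper-bounds the treewidth. On the other hand G contains the 5-clique {a, b, d, e, f}. A clique must lie in a single bag of any decomposition, so no decomposition can have width below 4. Hence tw(G) = 4 exactly.

4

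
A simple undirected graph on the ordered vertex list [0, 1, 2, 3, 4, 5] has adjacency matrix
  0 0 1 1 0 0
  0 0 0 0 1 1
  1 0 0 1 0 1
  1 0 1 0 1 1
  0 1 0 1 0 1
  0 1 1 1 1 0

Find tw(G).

2

A width-2 tree decomposition is:
Bags: B1 = {0, 2, 3}  B2 = {2, 3, 5}  B3 = {3, 4, 5}  B4 = {1, 4, 5}
Tree: B1–B2, B2–B3, B3–B4
Every bag has size at most 3, so the width is 3 − 1 = 2 and tw(G) ≤ 2. Conversely, {1, 4, 5} is a clique of size 3, and the vertices of any clique must share a bag in every tree decomposition; so some bag has ≥ 3 vertices and tw(G) ≥ 2. Combining the bounds, tw(G) = 2.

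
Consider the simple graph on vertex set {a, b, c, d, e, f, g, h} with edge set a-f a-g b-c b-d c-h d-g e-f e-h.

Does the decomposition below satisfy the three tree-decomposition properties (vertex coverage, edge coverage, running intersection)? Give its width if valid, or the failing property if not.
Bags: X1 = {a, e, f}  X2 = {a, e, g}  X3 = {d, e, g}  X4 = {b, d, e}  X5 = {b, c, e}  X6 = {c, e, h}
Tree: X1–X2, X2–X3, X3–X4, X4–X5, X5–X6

Every vertex of G appears in some bag (union = {a, b, c, d, e, f, g, h}); every edge is covered by a bag; and for each vertex v the set of bags containing v is connected in the bag tree. The decomposition is therefore valid. The largest bag has 3 vertices, so the width is 2.

Yes; width 2.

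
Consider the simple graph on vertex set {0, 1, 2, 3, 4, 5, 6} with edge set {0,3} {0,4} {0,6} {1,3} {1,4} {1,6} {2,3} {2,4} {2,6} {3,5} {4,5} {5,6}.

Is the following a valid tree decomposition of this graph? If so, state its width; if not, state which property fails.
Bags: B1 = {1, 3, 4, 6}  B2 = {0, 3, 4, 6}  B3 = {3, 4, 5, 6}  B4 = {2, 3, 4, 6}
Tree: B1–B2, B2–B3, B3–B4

Yes; width 3.

Vertex coverage: the bags together contain {0, 1, 2, 3, 4, 5, 6}, the full vertex set. Edge coverage: each edge of G has both endpoints in at least one bag. Running intersection: for every vertex, the bags containing it form a connected subtree. All three properties hold, so this is a valid tree decomposition of width max|bag| − 1 = 3, and hence tw(G) ≤ 3.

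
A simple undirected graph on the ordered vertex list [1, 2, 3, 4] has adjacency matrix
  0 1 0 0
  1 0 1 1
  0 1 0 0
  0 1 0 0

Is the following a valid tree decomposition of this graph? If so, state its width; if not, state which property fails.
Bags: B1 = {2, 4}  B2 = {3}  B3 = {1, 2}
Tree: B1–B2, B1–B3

A tree decomposition must satisfy three properties: every vertex lies in some bag; for every edge, both endpoints lie together in some bag; and for every vertex, the bags containing it form a connected subtree. Here edge (2,3) lies in no bag, so the decomposition is invalid.

No — edge (2,3) lies in no bag.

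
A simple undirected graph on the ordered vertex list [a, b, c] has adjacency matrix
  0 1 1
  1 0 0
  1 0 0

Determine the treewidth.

A width-1 tree decomposition is:
Bags: B1 = {a, c}  B2 = {a, b}
Tree: B1–B2
The largest bag has 2 vertices, giving width 1; this decomposition certifies tw(G) ≤ 1. Any graph with an edge has treewidth ≥ 1, and G has the edge a–c. The upper and lower bounds meet at 1, so that is the treewidth.

1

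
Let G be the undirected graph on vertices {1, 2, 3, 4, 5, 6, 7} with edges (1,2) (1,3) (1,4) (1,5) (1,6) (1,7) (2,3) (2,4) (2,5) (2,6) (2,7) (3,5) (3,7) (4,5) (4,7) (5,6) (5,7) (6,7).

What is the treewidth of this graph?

4

A width-4 tree decomposition is:
Bags: B1 = {1, 2, 5, 6, 7}  B2 = {1, 2, 3, 5, 7}  B3 = {1, 2, 4, 5, 7}
Tree: B1–B2, B1–B3
Every bag has size at most 5, so the width is 5 − 1 = 4 and tw(G) ≤ 4. On the other hand G contains the 5-clique {1, 2, 3, 5, 7}. A clique must lie in a single bag of any decomposition, so no decomposition can have width below 4. Hence tw(G) = 4 exactly.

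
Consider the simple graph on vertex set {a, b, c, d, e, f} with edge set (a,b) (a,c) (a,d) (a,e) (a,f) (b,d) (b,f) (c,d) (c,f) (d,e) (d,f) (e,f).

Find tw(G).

3

A width-3 tree decomposition is:
Bags: B1 = {a, b, d, f}  B2 = {a, d, e, f}  B3 = {a, c, d, f}
Tree: B1–B2, B2–B3
Every bag has size at most 4, so the width is 4 − 1 = 3 and tw(G) ≤ 3. For the lower bound, the 4 vertices {a, d, e, f} are pairwise adjacent, and any tree decomposition puts a clique entirely inside one bag — forcing width ≥ 3. Therefore the treewidth is 3.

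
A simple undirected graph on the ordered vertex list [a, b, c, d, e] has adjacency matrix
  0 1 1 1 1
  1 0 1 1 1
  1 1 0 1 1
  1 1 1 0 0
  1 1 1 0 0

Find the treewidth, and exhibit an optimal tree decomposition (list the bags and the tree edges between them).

Treewidth 3.
One such decomposition:
Bags: B1 = {a, b, c, e}  B2 = {a, b, c, d}
Tree: B1–B2

Each bag holds 4 vertices, so the decomposition has width 3, which upper-bounds the treewidth. On the other hand G contains the 4-clique {a, b, c, d}. A clique must lie in a single bag of any decomposition, so no decomposition can have width below 3. Hence tw(G) = 3 exactly.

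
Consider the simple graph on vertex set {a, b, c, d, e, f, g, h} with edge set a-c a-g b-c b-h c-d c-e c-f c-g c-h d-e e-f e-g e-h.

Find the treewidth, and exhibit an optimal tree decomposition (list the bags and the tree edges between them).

Treewidth 2.
Bags: B1 = {b, c, h}  B2 = {c, e, h}  B3 = {c, e, g}  B4 = {a, c, g}  B5 = {c, e, f}  B6 = {c, d, e}
Tree: B1–B2, B2–B3, B3–B4, B3–B5, B5–B6

Each bag holds 3 vertices, so the decomposition has width 2, which upper-bounds the treewidth. For the lower bound, the 3 vertices {c, d, e} are pairwise adjacent, and any tree decomposition puts a clique entirely inside one bag — forcing width ≥ 2. The upper and lower bounds meet at 2, so that is the treewidth.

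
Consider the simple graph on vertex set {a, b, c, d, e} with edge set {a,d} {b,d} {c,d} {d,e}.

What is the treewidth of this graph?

A width-1 tree decomposition is:
Bags: B1 = {c, d}  B2 = {d, e}  B3 = {a, d}  B4 = {b, d}
Tree: B1–B2, B2–B3, B3–B4
Every bag has size at most 2, so the width is 2 − 1 = 1 and tw(G) ≤ 1. Since G has at least one edge (e.g. d–c), it is not an edgeless graph, so tw(G) ≥ 1. Therefore the treewidth is 1.

1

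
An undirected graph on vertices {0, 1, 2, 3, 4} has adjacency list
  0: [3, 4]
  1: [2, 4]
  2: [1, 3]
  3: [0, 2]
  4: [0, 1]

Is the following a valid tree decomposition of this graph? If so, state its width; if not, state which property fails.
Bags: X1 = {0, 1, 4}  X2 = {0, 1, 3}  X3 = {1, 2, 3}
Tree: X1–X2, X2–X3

Yes; width 2.

Checking the three conditions: (i) the bags cover all of {0, 1, 2, 3, 4}; (ii) for each edge, some bag contains both endpoints; (iii) the bags containing any fixed vertex form a subtree. All hold, so the decomposition is valid with width 3 − 1 = 2.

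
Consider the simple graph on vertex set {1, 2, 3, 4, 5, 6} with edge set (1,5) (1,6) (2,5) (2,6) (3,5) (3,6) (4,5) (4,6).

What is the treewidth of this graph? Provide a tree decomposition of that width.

Treewidth 2.
Bags: B1 = {1, 5, 6}  B2 = {4, 5, 6}  B3 = {3, 5, 6}  B4 = {2, 5, 6}
Tree: B1–B2, B2–B3, B3–B4

The largest bag has 3 vertices, giving width 2; this decomposition certifies tw(G) ≤ 2. For the lower bound, G contains the cycle 1–6–4–5–1, so G is not a forest; only forests have treewidth ≤ 1, hence tw(G) ≥ 2. The upper and lower bounds meet at 2, so that is the treewidth.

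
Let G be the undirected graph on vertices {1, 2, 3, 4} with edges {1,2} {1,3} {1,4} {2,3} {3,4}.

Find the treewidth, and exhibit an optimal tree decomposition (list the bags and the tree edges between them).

Treewidth 2.
One optimal decomposition is:
Bags: B1 = {1, 2, 3}  B2 = {1, 3, 4}
Tree: B1–B2

The largest bag has 3 vertices, giving width 2; this decomposition certifies tw(G) ≤ 2. On the other hand G contains the 3-clique {1, 2, 3}. A clique must lie in a single bag of any decomposition, so no decomposition can have width below 2. The upper and lower bounds meet at 2, so that is the treewidth.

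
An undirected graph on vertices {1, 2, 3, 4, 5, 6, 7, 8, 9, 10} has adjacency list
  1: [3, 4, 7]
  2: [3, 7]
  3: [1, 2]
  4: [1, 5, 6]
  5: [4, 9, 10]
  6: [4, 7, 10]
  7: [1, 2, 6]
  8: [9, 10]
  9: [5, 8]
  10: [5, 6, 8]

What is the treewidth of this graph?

A width-2 tree decomposition is:
Bags: B1 = {5, 8, 9}  B2 = {5, 8, 10}  B3 = {4, 5, 10}  B4 = {4, 6, 10}  B5 = {1, 4, 6}  B6 = {1, 6, 7}  B7 = {1, 3, 7}  B8 = {2, 3, 7}
Tree: B1–B2, B2–B3, B3–B4, B4–B5, B5–B6, B6–B7, B7–B8
Each bag holds 3 vertices, so the decomposition has width 2, which upper-bounds the treewidth. The edges 9–8–10–5–9 form a cycle, so G is not a tree and its treewidth is at least 2. Therefore the treewidth is 2.

2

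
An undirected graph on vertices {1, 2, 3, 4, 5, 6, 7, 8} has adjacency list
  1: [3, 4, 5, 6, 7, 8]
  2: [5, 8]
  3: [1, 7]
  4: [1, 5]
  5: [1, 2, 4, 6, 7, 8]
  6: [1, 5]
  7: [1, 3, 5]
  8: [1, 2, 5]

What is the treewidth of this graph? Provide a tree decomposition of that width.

Treewidth 2.
One optimal decomposition is:
Bags: B1 = {1, 5, 7}  B2 = {1, 5, 8}  B3 = {1, 4, 5}  B4 = {1, 3, 7}  B5 = {1, 5, 6}  B6 = {2, 5, 8}
Tree: B1–B2, B2–B3, B1–B4, B1–B5, B2–B6

The largest bag has 3 vertices, giving width 2; this decomposition certifies tw(G) ≤ 2. Conversely, {1, 3, 7} is a clique of size 3, and the vertices of any clique must share a bag in every tree decomposition; so some bag has ≥ 3 vertices and tw(G) ≥ 2. The upper and lower bounds meet at 2, so that is the treewidth.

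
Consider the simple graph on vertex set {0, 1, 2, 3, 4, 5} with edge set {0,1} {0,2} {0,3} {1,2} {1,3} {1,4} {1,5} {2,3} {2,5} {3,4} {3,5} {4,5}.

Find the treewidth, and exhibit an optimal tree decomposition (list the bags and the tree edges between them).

The largest bag has 4 vertices, giving width 3; this decomposition certifies tw(G) ≤ 3. For the lower bound, the 4 vertices {0, 1, 2, 3} are pairwise adjacent, and any tree decomposition puts a clique entirely inside one bag — forcing width ≥ 3. Combining the bounds, tw(G) = 3.

Treewidth 3.
One such decomposition:
Bags: B1 = {1, 2, 3, 5}  B2 = {0, 1, 2, 3}  B3 = {1, 3, 4, 5}
Tree: B1–B2, B1–B3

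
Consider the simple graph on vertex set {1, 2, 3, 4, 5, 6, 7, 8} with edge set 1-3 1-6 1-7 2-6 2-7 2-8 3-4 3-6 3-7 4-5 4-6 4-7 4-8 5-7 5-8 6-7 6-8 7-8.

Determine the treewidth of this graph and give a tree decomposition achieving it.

Treewidth 3.
One such decomposition:
Bags: B1 = {1, 3, 6, 7}  B2 = {3, 4, 6, 7}  B3 = {4, 6, 7, 8}  B4 = {4, 5, 7, 8}  B5 = {2, 6, 7, 8}
Tree: B1–B2, B2–B3, B3–B4, B3–B5

The largest bag has 4 vertices, giving width 3; this decomposition certifies tw(G) ≤ 3. Conversely, {4, 5, 7, 8} is a clique of size 4, and the vertices of any clique must share a bag in every tree decomposition; so some bag has ≥ 4 vertices and tw(G) ≥ 3. The upper and lower bounds meet at 3, so that is the treewidth.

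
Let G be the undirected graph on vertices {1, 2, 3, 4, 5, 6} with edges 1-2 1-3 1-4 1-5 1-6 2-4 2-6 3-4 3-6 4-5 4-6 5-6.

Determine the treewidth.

3

A width-3 tree decomposition is:
Bags: B1 = {1, 4, 5, 6}  B2 = {1, 2, 4, 6}  B3 = {1, 3, 4, 6}
Tree: B1–B2, B2–B3
Each bag holds 4 vertices, so the decomposition has width 3, which upper-bounds the treewidth. For the lower bound, the 4 vertices {1, 2, 4, 6} are pairwise adjacent, and any tree decomposition puts a clique entirely inside one bag — forcing width ≥ 3. Combining the bounds, tw(G) = 3.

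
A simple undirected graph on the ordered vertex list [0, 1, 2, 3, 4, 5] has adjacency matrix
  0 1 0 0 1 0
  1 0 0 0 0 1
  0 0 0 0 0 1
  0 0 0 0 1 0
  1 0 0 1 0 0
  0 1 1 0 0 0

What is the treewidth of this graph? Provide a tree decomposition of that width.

Treewidth 1.
One such decomposition:
Bags: B1 = {2, 5}  B2 = {1, 5}  B3 = {0, 1}  B4 = {0, 4}  B5 = {3, 4}
Tree: B1–B2, B2–B3, B3–B4, B4–B5

Every bag has size at most 2, so the width is 2 − 1 = 1 and tw(G) ≤ 1. G has an edge, so its treewidth is at least 1. Combining the bounds, tw(G) = 1.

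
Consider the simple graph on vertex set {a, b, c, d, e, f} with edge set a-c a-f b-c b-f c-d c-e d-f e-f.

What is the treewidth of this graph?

A width-2 tree decomposition is:
Bags: B1 = {a, c, f}  B2 = {c, d, f}  B3 = {b, c, f}  B4 = {c, e, f}
Tree: B1–B2, B2–B3, B3–B4
Every bag has size at most 3, so the width is 3 − 1 = 2 and tw(G) ≤ 2. Since c–a–f–d–c is a cycle in G, G is not acyclic. Forests are exactly the graphs of treewidth ≤ 1, so tw(G) ≥ 2. The upper and lower bounds meet at 2, so that is the treewidth.

2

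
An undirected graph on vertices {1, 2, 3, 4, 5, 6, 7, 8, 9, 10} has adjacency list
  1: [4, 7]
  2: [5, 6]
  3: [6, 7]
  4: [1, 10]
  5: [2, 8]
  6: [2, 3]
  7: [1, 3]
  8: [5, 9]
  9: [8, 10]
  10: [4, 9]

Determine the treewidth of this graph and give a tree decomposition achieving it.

Each bag holds 3 vertices, so the decomposition has width 2, which upper-bounds the treewidth. The edges 5–2–6–3–7–1–4–10–9–8–5 form a cycle, so G is not a tree and its treewidth is at least 2. Combining the bounds, tw(G) = 2.

Treewidth 2.
Bags: B1 = {2, 5, 6}  B2 = {3, 5, 6}  B3 = {3, 5, 7}  B4 = {1, 5, 7}  B5 = {1, 4, 5}  B6 = {4, 5, 10}  B7 = {5, 9, 10}  B8 = {5, 8, 9}
Tree: B1–B2, B2–B3, B3–B4, B4–B5, B5–B6, B6–B7, B7–B8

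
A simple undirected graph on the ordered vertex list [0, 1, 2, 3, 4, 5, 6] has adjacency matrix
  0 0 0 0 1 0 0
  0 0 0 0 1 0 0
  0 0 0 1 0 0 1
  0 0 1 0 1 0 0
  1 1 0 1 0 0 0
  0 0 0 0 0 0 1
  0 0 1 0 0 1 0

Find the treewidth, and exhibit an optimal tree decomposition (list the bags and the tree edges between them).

Treewidth 1.
One such decomposition:
Bags: B1 = {2, 6}  B2 = {2, 3}  B3 = {3, 4}  B4 = {1, 4}  B5 = {0, 4}  B6 = {5, 6}
Tree: B1–B2, B2–B3, B3–B4, B4–B5, B1–B6

The largest bag has 2 vertices, giving width 1; this decomposition certifies tw(G) ≤ 1. Any graph with an edge has treewidth ≥ 1, and G has the edge 6–2. Hence tw(G) = 1 exactly.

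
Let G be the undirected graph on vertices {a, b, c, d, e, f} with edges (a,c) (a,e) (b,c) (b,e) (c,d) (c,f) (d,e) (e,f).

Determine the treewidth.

2

A width-2 tree decomposition is:
Bags: B1 = {c, d, e}  B2 = {a, c, e}  B3 = {c, e, f}  B4 = {b, c, e}
Tree: B1–B2, B2–B3, B3–B4
Every bag has size at most 3, so the width is 3 − 1 = 2 and tw(G) ≤ 2. Since e–d–c–a–e is a cycle in G, G is not acyclic. Forests are exactly the graphs of treewidth ≤ 1, so tw(G) ≥ 2. The upper and lower bounds meet at 2, so that is the treewidth.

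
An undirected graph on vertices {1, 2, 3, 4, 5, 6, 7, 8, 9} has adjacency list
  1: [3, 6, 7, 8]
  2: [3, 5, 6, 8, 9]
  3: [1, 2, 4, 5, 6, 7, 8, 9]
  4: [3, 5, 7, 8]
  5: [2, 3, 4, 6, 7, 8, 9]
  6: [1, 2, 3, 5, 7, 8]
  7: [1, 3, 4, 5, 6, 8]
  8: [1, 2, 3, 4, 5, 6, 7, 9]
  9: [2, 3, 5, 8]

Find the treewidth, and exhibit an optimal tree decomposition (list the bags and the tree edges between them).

Every bag has size at most 5, so the width is 5 − 1 = 4 and tw(G) ≤ 4. Conversely, {1, 3, 6, 7, 8} is a clique of size 5, and the vertices of any clique must share a bag in every tree decomposition; so some bag has ≥ 5 vertices and tw(G) ≥ 4. Therefore the treewidth is 4.

Treewidth 4.
One optimal decomposition is:
Bags: B1 = {3, 4, 5, 7, 8}  B2 = {3, 5, 6, 7, 8}  B3 = {2, 3, 5, 6, 8}  B4 = {2, 3, 5, 8, 9}  B5 = {1, 3, 6, 7, 8}
Tree: B1–B2, B2–B3, B3–B4, B2–B5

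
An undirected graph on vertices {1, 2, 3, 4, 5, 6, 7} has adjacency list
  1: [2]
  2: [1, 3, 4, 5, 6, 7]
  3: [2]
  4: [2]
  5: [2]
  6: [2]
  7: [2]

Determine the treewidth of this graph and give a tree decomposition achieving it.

Treewidth 1.
One optimal decomposition is:
Bags: B1 = {2, 7}  B2 = {1, 2}  B3 = {2, 3}  B4 = {2, 6}  B5 = {2, 4}  B6 = {2, 5}
Tree: B1–B2, B1–B3, B3–B4, B1–B5, B5–B6

The largest bag has 2 vertices, giving width 1; this decomposition certifies tw(G) ≤ 1. Any graph with an edge has treewidth ≥ 1, and G has the edge 7–2. The upper and lower bounds meet at 1, so that is the treewidth.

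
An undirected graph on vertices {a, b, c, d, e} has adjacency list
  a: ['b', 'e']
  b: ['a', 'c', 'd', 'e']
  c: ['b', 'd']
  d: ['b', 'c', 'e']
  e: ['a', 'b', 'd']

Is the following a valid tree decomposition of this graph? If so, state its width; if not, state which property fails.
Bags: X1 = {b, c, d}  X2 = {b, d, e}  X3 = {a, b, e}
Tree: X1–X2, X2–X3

Every vertex of G appears in some bag (union = {a, b, c, d, e}); every edge is covered by a bag; and for each vertex v the set of bags containing v is connected in the bag tree. The decomposition is therefore valid. The largest bag has 3 vertices, so the width is 2.

Yes; width 2.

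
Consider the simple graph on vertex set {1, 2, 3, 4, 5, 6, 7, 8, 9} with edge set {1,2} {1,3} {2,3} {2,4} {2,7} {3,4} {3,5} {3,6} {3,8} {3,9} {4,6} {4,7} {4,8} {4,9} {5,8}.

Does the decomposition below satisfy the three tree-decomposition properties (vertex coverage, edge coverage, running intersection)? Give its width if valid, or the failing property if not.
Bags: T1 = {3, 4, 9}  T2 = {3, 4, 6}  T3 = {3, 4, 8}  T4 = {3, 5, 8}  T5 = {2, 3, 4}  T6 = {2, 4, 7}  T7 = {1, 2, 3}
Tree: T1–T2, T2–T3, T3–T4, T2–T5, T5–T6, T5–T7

Yes; width 2.

Every vertex of G appears in some bag (union = {1, 2, 3, 4, 5, 6, 7, 8, 9}); every edge is covered by a bag; and for each vertex v the set of bags containing v is connected in the bag tree. The decomposition is therefore valid. The largest bag has 3 vertices, so the width is 2.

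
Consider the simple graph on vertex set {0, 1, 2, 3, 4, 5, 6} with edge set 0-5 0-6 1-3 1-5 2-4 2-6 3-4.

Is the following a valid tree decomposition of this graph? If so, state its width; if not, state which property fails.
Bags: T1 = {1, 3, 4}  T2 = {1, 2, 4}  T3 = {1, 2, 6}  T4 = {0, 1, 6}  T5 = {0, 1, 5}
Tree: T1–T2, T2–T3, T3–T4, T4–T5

Every vertex of G appears in some bag (union = {0, 1, 2, 3, 4, 5, 6}); every edge is covered by a bag; and for each vertex v the set of bags containing v is connected in the bag tree. The decomposition is therefore valid. The largest bag has 3 vertices, so the width is 2.

Yes; width 2.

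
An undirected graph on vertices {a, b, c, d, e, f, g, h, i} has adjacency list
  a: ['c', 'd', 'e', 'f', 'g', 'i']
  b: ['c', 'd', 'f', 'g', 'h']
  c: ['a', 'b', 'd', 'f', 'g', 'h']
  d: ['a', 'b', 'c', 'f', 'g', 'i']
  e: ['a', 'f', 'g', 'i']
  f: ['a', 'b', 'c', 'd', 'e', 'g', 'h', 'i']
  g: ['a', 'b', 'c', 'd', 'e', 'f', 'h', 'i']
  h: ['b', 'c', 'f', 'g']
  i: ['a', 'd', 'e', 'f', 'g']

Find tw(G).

A width-4 tree decomposition is:
Bags: B1 = {a, d, f, g, i}  B2 = {a, c, d, f, g}  B3 = {b, c, d, f, g}  B4 = {b, c, f, g, h}  B5 = {a, e, f, g, i}
Tree: B1–B2, B2–B3, B3–B4, B1–B5
Every bag has size at most 5, so the width is 5 − 1 = 4 and tw(G) ≤ 4. On the other hand G contains the 5-clique {a, c, d, f, g}. A clique must lie in a single bag of any decomposition, so no decomposition can have width below 4. Hence tw(G) = 4 exactly.

4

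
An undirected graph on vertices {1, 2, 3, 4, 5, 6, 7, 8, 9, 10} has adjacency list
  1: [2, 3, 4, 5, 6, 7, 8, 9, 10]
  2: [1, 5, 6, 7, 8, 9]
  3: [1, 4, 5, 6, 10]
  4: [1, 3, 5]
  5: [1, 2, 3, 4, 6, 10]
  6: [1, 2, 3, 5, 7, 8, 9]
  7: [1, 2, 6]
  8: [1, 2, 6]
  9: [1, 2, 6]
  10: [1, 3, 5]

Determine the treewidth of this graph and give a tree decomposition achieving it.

Treewidth 3.
One optimal decomposition is:
Bags: B1 = {1, 3, 5, 6}  B2 = {1, 2, 5, 6}  B3 = {1, 3, 4, 5}  B4 = {1, 2, 6, 7}  B5 = {1, 3, 5, 10}  B6 = {1, 2, 6, 8}  B7 = {1, 2, 6, 9}
Tree: B1–B2, B1–B3, B2–B4, B1–B5, B2–B6, B6–B7

Each bag holds 4 vertices, so the decomposition has width 3, which upper-bounds the treewidth. On the other hand G contains the 4-clique {1, 3, 5, 10}. A clique must lie in a single bag of any decomposition, so no decomposition can have width below 3. Combining the bounds, tw(G) = 3.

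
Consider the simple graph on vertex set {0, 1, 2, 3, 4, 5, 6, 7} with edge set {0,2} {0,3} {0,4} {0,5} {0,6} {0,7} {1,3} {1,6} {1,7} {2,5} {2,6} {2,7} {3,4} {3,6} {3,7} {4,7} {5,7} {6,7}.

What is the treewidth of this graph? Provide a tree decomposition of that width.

The largest bag has 4 vertices, giving width 3; this decomposition certifies tw(G) ≤ 3. For the lower bound, the 4 vertices {0, 2, 5, 7} are pairwise adjacent, and any tree decomposition puts a clique entirely inside one bag — forcing width ≥ 3. The upper and lower bounds meet at 3, so that is the treewidth.

Treewidth 3.
One such decomposition:
Bags: B1 = {0, 3, 6, 7}  B2 = {0, 2, 6, 7}  B3 = {0, 3, 4, 7}  B4 = {1, 3, 6, 7}  B5 = {0, 2, 5, 7}
Tree: B1–B2, B1–B3, B1–B4, B2–B5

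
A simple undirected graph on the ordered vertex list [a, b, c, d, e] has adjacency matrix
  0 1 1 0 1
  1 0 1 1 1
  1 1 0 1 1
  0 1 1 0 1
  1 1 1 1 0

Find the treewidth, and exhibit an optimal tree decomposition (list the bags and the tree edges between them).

The largest bag has 4 vertices, giving width 3; this decomposition certifies tw(G) ≤ 3. On the other hand G contains the 4-clique {b, c, d, e}. A clique must lie in a single bag of any decomposition, so no decomposition can have width below 3. Combining the bounds, tw(G) = 3.

Treewidth 3.
One optimal decomposition is:
Bags: B1 = {a, b, c, e}  B2 = {b, c, d, e}
Tree: B1–B2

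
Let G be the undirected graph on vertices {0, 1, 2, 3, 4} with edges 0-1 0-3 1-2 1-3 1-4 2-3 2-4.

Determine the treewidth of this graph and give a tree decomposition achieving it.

The largest bag has 3 vertices, giving width 2; this decomposition certifies tw(G) ≤ 2. On the other hand G contains the 3-clique {0, 1, 3}. A clique must lie in a single bag of any decomposition, so no decomposition can have width below 2. Combining the bounds, tw(G) = 2.

Treewidth 2.
One optimal decomposition is:
Bags: B1 = {1, 2, 3}  B2 = {0, 1, 3}  B3 = {1, 2, 4}
Tree: B1–B2, B1–B3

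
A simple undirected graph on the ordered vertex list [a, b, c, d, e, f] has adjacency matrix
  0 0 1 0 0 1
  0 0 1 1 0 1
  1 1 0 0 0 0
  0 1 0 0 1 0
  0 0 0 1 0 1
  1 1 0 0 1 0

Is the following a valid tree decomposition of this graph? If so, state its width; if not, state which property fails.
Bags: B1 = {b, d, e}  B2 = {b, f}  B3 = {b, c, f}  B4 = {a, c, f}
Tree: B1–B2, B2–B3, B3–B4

A tree decomposition must satisfy three properties: every vertex lies in some bag; for every edge, both endpoints lie together in some bag; and for every vertex, the bags containing it form a connected subtree. Here edge (e,f) lies in no bag, so the decomposition is invalid.

No — edge (e,f) lies in no bag.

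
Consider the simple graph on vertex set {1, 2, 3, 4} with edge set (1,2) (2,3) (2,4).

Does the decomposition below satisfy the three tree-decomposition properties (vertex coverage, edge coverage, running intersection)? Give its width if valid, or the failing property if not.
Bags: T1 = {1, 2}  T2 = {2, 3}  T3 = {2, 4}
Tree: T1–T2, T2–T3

Every vertex of G appears in some bag (union = {1, 2, 3, 4}); every edge is covered by a bag; and for each vertex v the set of bags containing v is connected in the bag tree. The decomposition is therefore valid. The largest bag has 2 vertices, so the width is 1.

Yes; width 1.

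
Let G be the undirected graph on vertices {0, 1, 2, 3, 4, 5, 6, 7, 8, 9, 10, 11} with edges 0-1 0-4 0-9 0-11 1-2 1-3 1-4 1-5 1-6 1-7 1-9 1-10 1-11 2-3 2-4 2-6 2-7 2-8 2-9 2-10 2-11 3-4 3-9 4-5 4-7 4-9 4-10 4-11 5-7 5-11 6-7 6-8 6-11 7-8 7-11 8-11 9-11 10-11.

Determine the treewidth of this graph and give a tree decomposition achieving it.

Treewidth 4.
One such decomposition:
Bags: B1 = {1, 2, 3, 4, 9}  B2 = {1, 2, 4, 9, 11}  B3 = {1, 2, 4, 7, 11}  B4 = {1, 2, 6, 7, 11}  B5 = {0, 1, 4, 9, 11}  B6 = {1, 2, 4, 10, 11}  B7 = {2, 6, 7, 8, 11}  B8 = {1, 4, 5, 7, 11}
Tree: B1–B2, B2–B3, B3–B4, B2–B5, B2–B6, B4–B7, B3–B8

Every bag has size at most 5, so the width is 5 − 1 = 4 and tw(G) ≤ 4. For the lower bound, the 5 vertices {2, 6, 7, 8, 11} are pairwise adjacent, and any tree decomposition puts a clique entirely inside one bag — forcing width ≥ 4. Combining the bounds, tw(G) = 4.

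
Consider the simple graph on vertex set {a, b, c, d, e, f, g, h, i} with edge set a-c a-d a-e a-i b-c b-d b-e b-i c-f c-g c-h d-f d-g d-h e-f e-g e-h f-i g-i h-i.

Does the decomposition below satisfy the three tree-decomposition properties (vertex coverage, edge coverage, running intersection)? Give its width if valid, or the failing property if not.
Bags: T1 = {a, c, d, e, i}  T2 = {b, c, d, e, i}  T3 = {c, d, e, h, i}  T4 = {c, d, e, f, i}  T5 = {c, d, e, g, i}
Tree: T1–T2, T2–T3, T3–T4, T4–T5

Every vertex of G appears in some bag (union = {a, b, c, d, e, f, g, h, i}); every edge is covered by a bag; and for each vertex v the set of bags containing v is connected in the bag tree. The decomposition is therefore valid. The largest bag has 5 vertices, so the width is 4.

Yes; width 4.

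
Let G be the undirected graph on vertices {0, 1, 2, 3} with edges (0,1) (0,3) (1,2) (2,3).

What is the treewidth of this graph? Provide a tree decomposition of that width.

The largest bag has 3 vertices, giving width 2; this decomposition certifies tw(G) ≤ 2. The edges 2–1–0–3–2 form a cycle, so G is not a tree and its treewidth is at least 2. Hence tw(G) = 2 exactly.

Treewidth 2.
One optimal decomposition is:
Bags: B1 = {0, 1, 2}  B2 = {0, 2, 3}
Tree: B1–B2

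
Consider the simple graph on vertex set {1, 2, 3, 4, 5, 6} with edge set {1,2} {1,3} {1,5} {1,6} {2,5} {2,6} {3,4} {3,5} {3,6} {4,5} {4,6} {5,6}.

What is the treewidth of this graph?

A width-3 tree decomposition is:
Bags: B1 = {1, 2, 5, 6}  B2 = {1, 3, 5, 6}  B3 = {3, 4, 5, 6}
Tree: B1–B2, B2–B3
The largest bag has 4 vertices, giving width 3; this decomposition certifies tw(G) ≤ 3. Conversely, {1, 2, 5, 6} is a clique of size 4, and the vertices of any clique must share a bag in every tree decomposition; so some bag has ≥ 4 vertices and tw(G) ≥ 3. Hence tw(G) = 3 exactly.

3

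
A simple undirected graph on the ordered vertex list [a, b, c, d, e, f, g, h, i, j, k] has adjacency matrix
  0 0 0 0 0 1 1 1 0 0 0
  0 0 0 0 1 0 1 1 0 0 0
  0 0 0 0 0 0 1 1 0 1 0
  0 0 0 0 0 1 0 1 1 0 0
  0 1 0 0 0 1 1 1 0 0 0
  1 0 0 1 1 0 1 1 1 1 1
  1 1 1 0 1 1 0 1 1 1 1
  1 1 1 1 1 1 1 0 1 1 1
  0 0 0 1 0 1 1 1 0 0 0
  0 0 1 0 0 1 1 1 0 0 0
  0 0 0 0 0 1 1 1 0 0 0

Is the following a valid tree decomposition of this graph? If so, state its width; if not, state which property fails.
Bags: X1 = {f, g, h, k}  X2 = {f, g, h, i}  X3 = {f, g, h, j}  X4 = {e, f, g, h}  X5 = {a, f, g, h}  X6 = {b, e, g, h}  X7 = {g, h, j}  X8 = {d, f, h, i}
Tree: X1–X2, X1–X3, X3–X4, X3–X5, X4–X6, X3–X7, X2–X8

No — vertex c appears in no bag.

A tree decomposition must satisfy three properties: every vertex lies in some bag; for every edge, both endpoints lie together in some bag; and for every vertex, the bags containing it form a connected subtree. Here vertex c appears in no bag, so the decomposition is invalid.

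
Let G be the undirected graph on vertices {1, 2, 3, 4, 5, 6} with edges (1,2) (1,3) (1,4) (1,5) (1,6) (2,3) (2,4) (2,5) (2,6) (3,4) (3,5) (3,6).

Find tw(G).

A width-3 tree decomposition is:
Bags: B1 = {1, 2, 3, 5}  B2 = {1, 2, 3, 4}  B3 = {1, 2, 3, 6}
Tree: B1–B2, B1–B3
Each bag holds 4 vertices, so the decomposition has width 3, which upper-bounds the treewidth. On the other hand G contains the 4-clique {1, 2, 3, 4}. A clique must lie in a single bag of any decomposition, so no decomposition can have width below 3. Combining the bounds, tw(G) = 3.

3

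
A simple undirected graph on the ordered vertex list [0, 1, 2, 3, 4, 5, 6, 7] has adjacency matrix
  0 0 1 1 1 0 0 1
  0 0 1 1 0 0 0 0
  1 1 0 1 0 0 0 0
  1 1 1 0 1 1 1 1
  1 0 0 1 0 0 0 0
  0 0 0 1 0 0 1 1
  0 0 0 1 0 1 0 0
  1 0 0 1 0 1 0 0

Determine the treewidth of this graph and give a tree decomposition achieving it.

Treewidth 2.
One optimal decomposition is:
Bags: B1 = {0, 2, 3}  B2 = {0, 3, 7}  B3 = {0, 3, 4}  B4 = {3, 5, 7}  B5 = {1, 2, 3}  B6 = {3, 5, 6}
Tree: B1–B2, B1–B3, B2–B4, B1–B5, B4–B6

The largest bag has 3 vertices, giving width 2; this decomposition certifies tw(G) ≤ 2. For the lower bound, the 3 vertices {0, 2, 3} are pairwise adjacent, and any tree decomposition puts a clique entirely inside one bag — forcing width ≥ 2. The upper and lower bounds meet at 2, so that is the treewidth.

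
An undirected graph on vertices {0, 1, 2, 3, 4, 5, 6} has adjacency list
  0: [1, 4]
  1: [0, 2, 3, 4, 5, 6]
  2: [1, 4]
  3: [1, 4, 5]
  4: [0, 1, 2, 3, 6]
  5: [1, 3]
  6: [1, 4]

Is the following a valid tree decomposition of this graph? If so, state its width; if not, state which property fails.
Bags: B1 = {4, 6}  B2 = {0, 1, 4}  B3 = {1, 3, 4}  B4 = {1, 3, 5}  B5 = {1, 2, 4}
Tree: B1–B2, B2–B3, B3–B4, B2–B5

No — edge (1,6) lies in no bag.

A tree decomposition must satisfy three properties: every vertex lies in some bag; for every edge, both endpoints lie together in some bag; and for every vertex, the bags containing it form a connected subtree. Here edge (1,6) lies in no bag, so the decomposition is invalid.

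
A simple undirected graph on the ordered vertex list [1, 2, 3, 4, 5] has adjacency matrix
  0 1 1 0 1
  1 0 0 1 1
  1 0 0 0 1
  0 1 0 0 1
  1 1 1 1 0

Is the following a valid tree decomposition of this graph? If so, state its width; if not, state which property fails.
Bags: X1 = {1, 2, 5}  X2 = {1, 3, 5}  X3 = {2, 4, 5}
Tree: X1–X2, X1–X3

Yes; width 2.

Every vertex of G appears in some bag (union = {1, 2, 3, 4, 5}); every edge is covered by a bag; and for each vertex v the set of bags containing v is connected in the bag tree. The decomposition is therefore valid. The largest bag has 3 vertices, so the width is 2.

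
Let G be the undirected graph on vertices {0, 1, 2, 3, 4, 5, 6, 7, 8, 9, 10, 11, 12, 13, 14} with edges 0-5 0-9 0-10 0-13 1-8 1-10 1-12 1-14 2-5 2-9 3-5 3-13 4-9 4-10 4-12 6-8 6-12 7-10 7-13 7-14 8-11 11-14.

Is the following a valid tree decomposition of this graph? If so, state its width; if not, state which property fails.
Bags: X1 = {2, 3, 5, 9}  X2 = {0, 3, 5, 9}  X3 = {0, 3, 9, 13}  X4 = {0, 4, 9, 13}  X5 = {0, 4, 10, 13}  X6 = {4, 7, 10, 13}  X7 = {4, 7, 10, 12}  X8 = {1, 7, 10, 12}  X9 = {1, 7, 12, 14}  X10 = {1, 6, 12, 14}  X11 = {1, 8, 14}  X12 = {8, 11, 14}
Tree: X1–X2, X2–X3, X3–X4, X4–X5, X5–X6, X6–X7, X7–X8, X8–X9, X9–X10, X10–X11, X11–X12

A tree decomposition must satisfy three properties: every vertex lies in some bag; for every edge, both endpoints lie together in some bag; and for every vertex, the bags containing it form a connected subtree. Here edge (6,8) lies in no bag, so the decomposition is invalid.

No — edge (6,8) lies in no bag.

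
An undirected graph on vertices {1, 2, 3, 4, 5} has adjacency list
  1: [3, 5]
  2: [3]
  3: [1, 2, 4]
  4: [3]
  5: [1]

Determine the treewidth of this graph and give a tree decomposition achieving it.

Each bag holds 2 vertices, so the decomposition has width 1, which upper-bounds the treewidth. Since G has at least one edge (e.g. 2–3), it is not an edgeless graph, so tw(G) ≥ 1. Hence tw(G) = 1 exactly.

Treewidth 1.
Bags: B1 = {2, 3}  B2 = {1, 3}  B3 = {1, 5}  B4 = {3, 4}
Tree: B1–B2, B2–B3, B1–B4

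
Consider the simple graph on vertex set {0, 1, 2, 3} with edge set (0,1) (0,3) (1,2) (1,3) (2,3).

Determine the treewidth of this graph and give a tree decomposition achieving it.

Treewidth 2.
Bags: B1 = {1, 2, 3}  B2 = {0, 1, 3}
Tree: B1–B2

The largest bag has 3 vertices, giving width 2; this decomposition certifies tw(G) ≤ 2. On the other hand G contains the 3-clique {0, 1, 3}. A clique must lie in a single bag of any decomposition, so no decomposition can have width below 2. The upper and lower bounds meet at 2, so that is the treewidth.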